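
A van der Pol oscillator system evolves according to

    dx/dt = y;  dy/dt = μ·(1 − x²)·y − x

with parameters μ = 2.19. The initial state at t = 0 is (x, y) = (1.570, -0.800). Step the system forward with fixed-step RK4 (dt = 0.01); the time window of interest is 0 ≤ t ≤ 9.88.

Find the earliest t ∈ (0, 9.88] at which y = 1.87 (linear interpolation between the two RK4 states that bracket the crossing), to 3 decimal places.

t=0.000: state=(1.570, -0.800)
step 1 (dt=0.01): k1=(-0.800, 0.997), k2=(-0.795, 0.963), k3=(-0.795, 0.963), k4=(-0.790, 0.930); state += dt/6·(k1+2k2+2k3+k4)
t=0.010: state=(1.562, -0.790)
t=0.020: state=(1.554, -0.781)
t=0.030: state=(1.546, -0.773)
continuing one RK4 step at a time; state shown every 50 steps (Δt=0.5):
t=0.500: state=(1.210, -0.751)
t=1.000: state=(0.732, -1.287)
t=1.500: state=(-0.353, -3.485)
t=2.000: state=(-1.932, -1.079)
t=2.500: state=(-1.985, 0.253)
t=3.000: state=(-1.834, 0.334)
t=3.500: state=(-1.653, 0.396)
t=4.000: state=(-1.432, 0.499)
t=4.500: state=(-1.135, 0.720)
t=5.000: state=(-0.644, 1.382)
t=5.150: state=(-0.405, 1.838)
next step: t=5.160: state=(-0.386, 1.877) — y has crossed 1.87
linear interpolation between t=5.150 (1.83844) and t=5.160 (1.87672) → t≈5.158

t = 5.158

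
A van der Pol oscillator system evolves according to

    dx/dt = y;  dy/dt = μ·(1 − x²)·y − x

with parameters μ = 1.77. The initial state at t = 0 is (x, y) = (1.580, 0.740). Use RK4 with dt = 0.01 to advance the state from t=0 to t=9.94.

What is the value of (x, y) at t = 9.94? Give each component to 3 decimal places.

t=0.000: state=(1.580, 0.740)
step 1 (dt=0.01): k1=(0.740, -3.540), k2=(0.722, -3.512), k3=(0.722, -3.512), k4=(0.705, -3.483); state += dt/6·(k1+2k2+2k3+k4)
t=0.010: state=(1.587, 0.705)
t=0.020: state=(1.594, 0.670)
t=0.030: state=(1.601, 0.636)
continuing one RK4 step at a time; state shown every 50 steps (Δt=0.5):
t=0.500: state=(1.642, -0.260)
t=1.000: state=(1.435, -0.534)
t=1.500: state=(1.106, -0.811)
t=2.000: state=(0.557, -1.517)
t=2.500: state=(-0.638, -3.397)
t=3.000: state=(-1.935, -0.866)
t=3.500: state=(-1.967, 0.290)
t=4.000: state=(-1.785, 0.416)
t=4.500: state=(-1.553, 0.518)
t=5.000: state=(-1.253, 0.705)
t=5.500: state=(-0.804, 1.170)
t=6.000: state=(0.081, 2.641)
t=6.500: state=(1.656, 2.311)
t=7.000: state=(2.011, -0.145)
t=7.500: state=(1.860, -0.383)
t=8.000: state=(1.646, -0.475)
t=8.500: state=(1.376, -0.618)
t=9.000: state=(1.000, -0.937)
t=9.500: state=(0.340, -1.893)
t=9.940: state=(-0.882, -3.537)

(x, y) = (-0.882, -3.537)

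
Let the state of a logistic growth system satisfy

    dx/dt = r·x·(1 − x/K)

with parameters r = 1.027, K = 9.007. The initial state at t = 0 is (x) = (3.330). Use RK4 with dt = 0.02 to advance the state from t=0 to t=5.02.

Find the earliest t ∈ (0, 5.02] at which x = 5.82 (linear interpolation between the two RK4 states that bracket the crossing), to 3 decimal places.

t=0.000: state=(3.330)
step 1 (dt=0.02): k1=(2.156), k2=(2.161), k3=(2.161), k4=(2.167); state += dt/6·(k1+2k2+2k3+k4)
t=0.020: state=(3.373)
t=0.040: state=(3.417)
t=0.060: state=(3.460)
continuing one RK4 step at a time; state shown every 10 steps (Δt=0.2):
t=0.200: state=(3.771)
t=0.400: state=(4.228)
t=0.600: state=(4.690)
t=0.800: state=(5.148)
t=1.000: state=(5.593)
t=1.100: state=(5.808)
next step: t=1.120: state=(5.850) — x has crossed 5.82
linear interpolation between t=1.100 (5.80769) and t=1.120 (5.84994) → t≈1.106

t = 1.106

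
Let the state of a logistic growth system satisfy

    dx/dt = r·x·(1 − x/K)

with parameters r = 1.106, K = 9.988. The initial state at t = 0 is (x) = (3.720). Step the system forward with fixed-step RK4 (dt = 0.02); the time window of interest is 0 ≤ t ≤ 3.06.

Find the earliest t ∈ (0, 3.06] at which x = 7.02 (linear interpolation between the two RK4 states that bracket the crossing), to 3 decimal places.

t=0.000: state=(3.720)
step 1 (dt=0.02): k1=(2.582), k2=(2.589), k3=(2.589), k4=(2.596); state += dt/6·(k1+2k2+2k3+k4)
t=0.020: state=(3.772)
t=0.040: state=(3.824)
t=0.060: state=(3.876)
continuing one RK4 step at a time; state shown every 5 steps (Δt=0.1):
t=0.100: state=(3.982)
t=0.200: state=(4.249)
t=0.300: state=(4.521)
t=0.400: state=(4.796)
t=0.500: state=(5.072)
t=0.600: state=(5.348)
t=0.700: state=(5.621)
t=0.800: state=(5.891)
t=0.900: state=(6.155)
t=1.000: state=(6.413)
t=1.100: state=(6.662)
t=1.200: state=(6.903)
t=1.240: state=(6.997)
next step: t=1.260: state=(7.043) — x has crossed 7.02
linear interpolation between t=1.240 (6.99665) and t=1.260 (7.04279) → t≈1.250

t = 1.250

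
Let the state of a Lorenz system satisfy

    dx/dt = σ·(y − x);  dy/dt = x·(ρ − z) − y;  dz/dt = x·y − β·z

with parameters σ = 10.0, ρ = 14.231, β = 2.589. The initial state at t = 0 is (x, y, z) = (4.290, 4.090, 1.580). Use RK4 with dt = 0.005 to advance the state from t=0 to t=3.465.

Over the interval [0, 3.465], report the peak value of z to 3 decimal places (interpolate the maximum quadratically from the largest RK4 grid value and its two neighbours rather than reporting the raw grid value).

max z = 21.611

t=0.000: state=(4.290, 4.090, 1.580)
step 1 (dt=0.005): k1=(-2.000, 50.183, 13.455), k2=(-0.695, 49.850, 13.886), k3=(-0.736, 49.887, 13.893), k4=(0.531, 49.589, 14.330); state += dt/6·(k1+2k2+2k3+k4)
t=0.005: state=(4.286, 4.339, 1.649)
t=0.010: state=(4.295, 4.586, 1.723)
t=0.015: state=(4.315, 4.831, 1.802)
continuing one RK4 step at a time; state shown every 40 steps (Δt=0.2):
t=0.200: state=(9.596, 13.118, 11.212)
t=0.400: state=(7.436, 2.525, 20.627)
t=0.600: state=(1.129, -0.051, 12.637)
t=0.800: state=(0.332, 0.334, 7.540)
t=1.000: state=(0.640, 0.957, 4.538)
t=1.200: state=(1.925, 3.058, 3.093)
t=1.400: state=(6.155, 9.410, 5.853)
t=1.600: state=(10.403, 8.840, 19.779)
t=1.800: state=(3.410, 0.705, 15.874)
t=2.000: state=(1.116, 0.971, 9.644)
t=2.200: state=(1.678, 2.357, 6.081)
t=2.400: state=(4.274, 6.371, 5.634)
t=2.600: state=(9.312, 11.009, 14.186)
t=2.800: state=(6.384, 3.111, 18.187)
t=3.000: state=(2.358, 1.684, 11.970)
t=3.200: state=(2.537, 3.237, 7.970)
t=3.400: state=(5.193, 7.180, 7.910)
t=3.465: state=(6.577, 8.787, 9.525)
largest grid value and its neighbours: z(0.345)=21.59721, z(0.350)=21.61068, z(0.355)=21.59957
parabola through these three points peaks at t≈0.350 with z≈21.61071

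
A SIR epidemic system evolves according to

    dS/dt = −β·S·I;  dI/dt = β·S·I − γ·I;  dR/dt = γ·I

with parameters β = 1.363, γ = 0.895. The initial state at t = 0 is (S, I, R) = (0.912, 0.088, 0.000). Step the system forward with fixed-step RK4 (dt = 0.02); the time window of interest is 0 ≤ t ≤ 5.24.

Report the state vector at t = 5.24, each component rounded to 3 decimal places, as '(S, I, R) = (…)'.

(S, I, R) = (0.420, 0.071, 0.509)

t=0.000: state=(0.912, 0.088, 0.000)
step 1 (dt=0.02): k1=(-0.109, 0.031, 0.079), k2=(-0.110, 0.031, 0.079), k3=(-0.110, 0.031, 0.079), k4=(-0.110, 0.031, 0.079); state += dt/6·(k1+2k2+2k3+k4)
t=0.020: state=(0.910, 0.089, 0.002)
t=0.040: state=(0.908, 0.089, 0.003)
t=0.060: state=(0.905, 0.090, 0.005)
continuing one RK4 step at a time; state shown every 10 steps (Δt=0.2):
t=0.200: state=(0.890, 0.094, 0.016)
t=0.400: state=(0.866, 0.100, 0.034)
t=0.600: state=(0.843, 0.105, 0.052)
t=0.800: state=(0.818, 0.111, 0.071)
t=1.000: state=(0.793, 0.115, 0.092)
t=1.200: state=(0.768, 0.119, 0.113)
t=1.400: state=(0.743, 0.122, 0.134)
t=1.600: state=(0.719, 0.125, 0.156)
t=1.800: state=(0.695, 0.127, 0.179)
t=2.000: state=(0.671, 0.127, 0.202)
t=2.200: state=(0.648, 0.128, 0.224)
t=2.400: state=(0.626, 0.127, 0.247)
t=2.600: state=(0.605, 0.125, 0.270)
t=2.800: state=(0.585, 0.123, 0.292)
t=3.000: state=(0.565, 0.121, 0.314)
t=3.200: state=(0.547, 0.117, 0.335)
t=3.400: state=(0.530, 0.114, 0.356)
t=3.600: state=(0.514, 0.110, 0.376)
t=3.800: state=(0.500, 0.105, 0.395)
t=4.000: state=(0.486, 0.101, 0.414)
t=4.200: state=(0.473, 0.096, 0.431)
t=4.400: state=(0.461, 0.091, 0.448)
t=4.600: state=(0.450, 0.086, 0.464)
t=4.800: state=(0.440, 0.081, 0.479)
t=5.000: state=(0.431, 0.077, 0.493)
t=5.200: state=(0.422, 0.072, 0.506)
t=5.240: state=(0.420, 0.071, 0.509)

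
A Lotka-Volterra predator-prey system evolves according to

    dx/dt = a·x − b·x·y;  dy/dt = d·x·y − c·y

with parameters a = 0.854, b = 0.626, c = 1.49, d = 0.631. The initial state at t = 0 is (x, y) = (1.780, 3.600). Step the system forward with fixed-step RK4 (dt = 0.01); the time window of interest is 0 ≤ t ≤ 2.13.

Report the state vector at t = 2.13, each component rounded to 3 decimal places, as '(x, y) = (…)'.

(x, y) = (1.057, 0.567)

t=0.000: state=(1.780, 3.600)
step 1 (dt=0.01): k1=(-2.491, -1.321), k2=(-2.467, -1.346), k3=(-2.467, -1.346), k4=(-2.442, -1.371); state += dt/6·(k1+2k2+2k3+k4)
t=0.010: state=(1.755, 3.587)
t=0.020: state=(1.731, 3.573)
t=0.030: state=(1.707, 3.558)
continuing one RK4 step at a time; state shown every 10 steps (Δt=0.1):
t=0.100: state=(1.555, 3.445)
t=0.200: state=(1.373, 3.255)
t=0.300: state=(1.228, 3.043)
t=0.400: state=(1.113, 2.822)
t=0.500: state=(1.023, 2.601)
t=0.600: state=(0.953, 2.385)
t=0.700: state=(0.900, 2.178)
t=0.800: state=(0.860, 1.984)
t=0.900: state=(0.832, 1.803)
t=1.000: state=(0.814, 1.636)
t=1.100: state=(0.804, 1.483)
t=1.200: state=(0.802, 1.344)
t=1.300: state=(0.806, 1.218)
t=1.400: state=(0.817, 1.105)
t=1.500: state=(0.833, 1.003)
t=1.600: state=(0.854, 0.911)
t=1.700: state=(0.881, 0.829)
t=1.800: state=(0.913, 0.756)
t=1.900: state=(0.951, 0.691)
t=2.000: state=(0.993, 0.633)
t=2.100: state=(1.042, 0.581)
t=2.130: state=(1.057, 0.567)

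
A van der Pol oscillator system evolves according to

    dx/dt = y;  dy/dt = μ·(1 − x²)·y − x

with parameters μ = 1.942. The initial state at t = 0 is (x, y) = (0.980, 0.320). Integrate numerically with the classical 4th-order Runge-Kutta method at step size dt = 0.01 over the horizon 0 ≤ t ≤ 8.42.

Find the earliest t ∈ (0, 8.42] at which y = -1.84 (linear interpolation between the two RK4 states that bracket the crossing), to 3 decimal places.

t = 1.500

t=0.000: state=(0.980, 0.320)
step 1 (dt=0.01): k1=(0.320, -0.955), k2=(0.315, -0.959), k3=(0.315, -0.959), k4=(0.310, -0.963); state += dt/6·(k1+2k2+2k3+k4)
t=0.010: state=(0.983, 0.310)
t=0.020: state=(0.986, 0.301)
t=0.030: state=(0.989, 0.291)
continuing one RK4 step at a time; state shown every 50 steps (Δt=0.5):
t=0.500: state=(1.013, -0.189)
t=1.000: state=(0.790, -0.730)
t=1.500: state=(0.195, -1.839)
next step: t=1.510: state=(0.177, -1.876) — y has crossed -1.84
linear interpolation between t=1.500 (-1.83933) and t=1.510 (-1.87602) → t≈1.500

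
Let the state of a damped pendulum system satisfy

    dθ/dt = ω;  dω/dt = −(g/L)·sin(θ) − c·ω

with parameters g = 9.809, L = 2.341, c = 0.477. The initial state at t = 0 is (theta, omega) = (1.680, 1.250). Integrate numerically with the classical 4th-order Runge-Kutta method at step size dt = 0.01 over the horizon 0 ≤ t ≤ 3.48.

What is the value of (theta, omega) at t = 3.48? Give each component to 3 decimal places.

t=0.000: state=(1.680, 1.250)
step 1 (dt=0.01): k1=(1.250, -4.761), k2=(1.226, -4.747), k3=(1.226, -4.747), k4=(1.203, -4.733); state += dt/6·(k1+2k2+2k3+k4)
t=0.010: state=(1.692, 1.203)
t=0.020: state=(1.704, 1.155)
t=0.030: state=(1.715, 1.108)
continuing one RK4 step at a time; state shown every 20 steps (Δt=0.2):
t=0.200: state=(1.839, 0.354)
t=0.400: state=(1.828, -0.447)
t=0.600: state=(1.664, -1.191)
t=0.800: state=(1.355, -1.877)
t=1.000: state=(0.921, -2.429)
t=1.200: state=(0.403, -2.694)
t=1.400: state=(-0.128, -2.552)
t=1.600: state=(-0.592, -2.031)
t=1.800: state=(-0.926, -1.290)
t=2.000: state=(-1.104, -0.488)
t=2.200: state=(-1.124, 0.278)
t=2.400: state=(-0.999, 0.954)
t=2.600: state=(-0.752, 1.483)
t=2.800: state=(-0.421, 1.790)
t=3.000: state=(-0.055, 1.812)
t=3.200: state=(0.285, 1.551)
t=3.400: state=(0.551, 1.079)
t=3.480: state=(0.628, 0.855)

(theta, omega) = (0.628, 0.855)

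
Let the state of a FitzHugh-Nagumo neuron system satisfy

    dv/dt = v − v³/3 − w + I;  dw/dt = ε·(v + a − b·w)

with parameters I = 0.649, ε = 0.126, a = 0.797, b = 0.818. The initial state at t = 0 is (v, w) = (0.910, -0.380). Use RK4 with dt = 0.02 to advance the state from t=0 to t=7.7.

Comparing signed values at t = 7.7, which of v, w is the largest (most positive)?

t=0.000: state=(0.910, -0.380)
step 1 (dt=0.02): k1=(1.688, 0.254), k2=(1.688, 0.256), k3=(1.688, 0.256), k4=(1.687, 0.258); state += dt/6·(k1+2k2+2k3+k4)
t=0.020: state=(0.944, -0.375)
t=0.040: state=(0.977, -0.370)
t=0.060: state=(1.011, -0.364)
continuing one RK4 step at a time; state shown every 25 steps (Δt=0.5):
t=0.500: state=(1.642, -0.232)
t=1.000: state=(1.935, -0.059)
t=1.500: state=(1.968, 0.113)
t=2.000: state=(1.931, 0.276)
t=2.500: state=(1.878, 0.428)
t=3.000: state=(1.822, 0.569)
t=3.500: state=(1.764, 0.700)
t=4.000: state=(1.705, 0.820)
t=4.500: state=(1.645, 0.931)
t=5.000: state=(1.584, 1.032)
t=5.500: state=(1.521, 1.125)
t=6.000: state=(1.456, 1.208)
t=6.500: state=(1.388, 1.284)
t=7.000: state=(1.317, 1.351)
t=7.500: state=(1.241, 1.411)
t=7.700: state=(1.209, 1.433)
compare at T: v=1.209, w=1.433

largest component: w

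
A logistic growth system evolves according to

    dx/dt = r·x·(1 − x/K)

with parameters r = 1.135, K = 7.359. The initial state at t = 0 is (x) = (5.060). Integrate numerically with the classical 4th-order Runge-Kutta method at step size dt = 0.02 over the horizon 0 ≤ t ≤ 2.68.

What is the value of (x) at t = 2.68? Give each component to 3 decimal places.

t=0.000: state=(5.060)
step 1 (dt=0.02): k1=(1.794), k2=(1.786), k3=(1.787), k4=(1.779); state += dt/6·(k1+2k2+2k3+k4)
t=0.020: state=(5.096)
t=0.040: state=(5.131)
t=0.060: state=(5.166)
continuing one RK4 step at a time; state shown every 5 steps (Δt=0.1):
t=0.100: state=(5.235)
t=0.200: state=(5.403)
t=0.300: state=(5.561)
t=0.400: state=(5.711)
t=0.500: state=(5.852)
t=0.600: state=(5.983)
t=0.700: state=(6.106)
t=0.800: state=(6.219)
t=0.900: state=(6.324)
t=1.000: state=(6.421)
t=1.100: state=(6.510)
t=1.200: state=(6.592)
t=1.300: state=(6.666)
t=1.400: state=(6.734)
t=1.500: state=(6.796)
t=1.600: state=(6.853)
t=1.700: state=(6.904)
t=1.800: state=(6.950)
t=1.900: state=(6.991)
t=2.000: state=(7.029)
t=2.100: state=(7.063)
t=2.200: state=(7.094)
t=2.300: state=(7.121)
t=2.400: state=(7.146)
t=2.500: state=(7.168)
t=2.600: state=(7.188)
t=2.680: state=(7.203)

(x) = (7.203)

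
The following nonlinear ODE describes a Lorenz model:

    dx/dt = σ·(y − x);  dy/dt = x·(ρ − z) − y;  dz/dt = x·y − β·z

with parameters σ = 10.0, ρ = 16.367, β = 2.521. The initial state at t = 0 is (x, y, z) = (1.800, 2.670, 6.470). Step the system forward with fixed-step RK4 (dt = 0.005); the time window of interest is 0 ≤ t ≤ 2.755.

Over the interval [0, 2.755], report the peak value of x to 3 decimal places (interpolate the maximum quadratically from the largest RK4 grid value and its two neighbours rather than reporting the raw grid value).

max x = 10.901

t=0.000: state=(1.800, 2.670, 6.470)
step 1 (dt=0.005): k1=(8.700, 15.145, -11.505), k2=(8.861, 15.374, -11.305), k3=(8.863, 15.377, -11.304), k4=(9.026, 15.611, -11.102); state += dt/6·(k1+2k2+2k3+k4)
t=0.005: state=(1.844, 2.747, 6.413)
t=0.010: state=(1.890, 2.826, 6.359)
t=0.015: state=(1.938, 2.908, 6.307)
continuing one RK4 step at a time; state shown every 20 steps (Δt=0.1):
t=0.100: state=(3.050, 4.747, 5.816)
t=0.200: state=(5.339, 8.265, 6.941)
t=0.300: state=(8.716, 12.192, 11.996)
t=0.400: state=(10.901, 10.978, 20.292)
t=0.500: state=(8.517, 4.368, 22.579)
t=0.600: state=(4.449, 1.081, 18.916)
t=0.700: state=(2.134, 0.770, 14.923)
t=0.800: state=(1.407, 1.176, 11.736)
t=0.900: state=(1.494, 1.857, 9.308)
t=1.000: state=(2.120, 3.031, 7.618)
t=1.100: state=(3.405, 5.122, 6.908)
t=1.200: state=(5.660, 8.465, 8.109)
t=1.300: state=(8.748, 11.746, 13.004)
t=1.400: state=(10.424, 10.158, 20.155)
t=1.500: state=(8.129, 4.438, 21.786)
t=1.600: state=(4.558, 1.609, 18.455)
t=1.700: state=(2.529, 1.346, 14.749)
t=1.800: state=(1.947, 1.857, 11.758)
t=1.900: state=(2.211, 2.802, 9.554)
t=2.000: state=(3.139, 4.432, 8.270)
t=2.100: state=(4.872, 7.072, 8.466)
t=2.200: state=(7.453, 10.244, 11.414)
t=2.300: state=(9.699, 10.862, 17.376)
t=2.400: state=(9.057, 6.705, 21.174)
t=2.500: state=(6.024, 2.928, 19.531)
t=2.600: state=(3.599, 1.943, 16.115)
t=2.700: state=(2.634, 2.267, 13.063)
t=2.755: state=(2.573, 2.699, 11.700)
largest grid value and its neighbours: x(0.395)=10.88987, x(0.400)=10.90051, x(0.405)=10.89752
parabola through these three points peaks at t≈0.401 with x≈10.90105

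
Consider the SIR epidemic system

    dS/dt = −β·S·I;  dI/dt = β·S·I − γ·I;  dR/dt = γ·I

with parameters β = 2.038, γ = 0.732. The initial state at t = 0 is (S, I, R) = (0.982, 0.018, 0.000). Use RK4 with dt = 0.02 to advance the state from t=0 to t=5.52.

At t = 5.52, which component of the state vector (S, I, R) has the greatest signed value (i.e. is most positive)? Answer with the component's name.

t=0.000: state=(0.982, 0.018, 0.000)
step 1 (dt=0.02): k1=(-0.036, 0.023, 0.013), k2=(-0.036, 0.023, 0.013), k3=(-0.036, 0.023, 0.013), k4=(-0.037, 0.023, 0.014); state += dt/6·(k1+2k2+2k3+k4)
t=0.020: state=(0.981, 0.018, 0.000)
t=0.040: state=(0.981, 0.019, 0.001)
t=0.060: state=(0.980, 0.019, 0.001)
continuing one RK4 step at a time; state shown every 10 steps (Δt=0.2):
t=0.200: state=(0.974, 0.023, 0.003)
t=0.400: state=(0.963, 0.030, 0.007)
t=0.600: state=(0.950, 0.038, 0.012)
t=0.800: state=(0.934, 0.048, 0.018)
t=1.000: state=(0.914, 0.061, 0.026)
t=1.200: state=(0.889, 0.075, 0.036)
t=1.400: state=(0.859, 0.093, 0.048)
t=1.600: state=(0.823, 0.113, 0.063)
t=1.800: state=(0.783, 0.136, 0.081)
t=2.000: state=(0.737, 0.160, 0.103)
t=2.200: state=(0.687, 0.185, 0.128)
t=2.400: state=(0.634, 0.209, 0.157)
t=2.600: state=(0.580, 0.231, 0.189)
t=2.800: state=(0.525, 0.250, 0.225)
t=3.000: state=(0.473, 0.265, 0.262)
t=3.200: state=(0.424, 0.274, 0.302)
t=3.400: state=(0.378, 0.279, 0.342)
t=3.600: state=(0.338, 0.279, 0.383)
t=3.800: state=(0.302, 0.274, 0.424)
t=4.000: state=(0.270, 0.266, 0.464)
t=4.200: state=(0.243, 0.255, 0.502)
t=4.400: state=(0.219, 0.242, 0.538)
t=4.600: state=(0.199, 0.228, 0.573)
t=4.800: state=(0.182, 0.213, 0.605)
t=5.000: state=(0.168, 0.197, 0.635)
t=5.200: state=(0.155, 0.182, 0.663)
t=5.400: state=(0.144, 0.167, 0.688)
t=5.520: state=(0.139, 0.159, 0.703)
compare at T: S=0.139, I=0.159, R=0.703

largest component: R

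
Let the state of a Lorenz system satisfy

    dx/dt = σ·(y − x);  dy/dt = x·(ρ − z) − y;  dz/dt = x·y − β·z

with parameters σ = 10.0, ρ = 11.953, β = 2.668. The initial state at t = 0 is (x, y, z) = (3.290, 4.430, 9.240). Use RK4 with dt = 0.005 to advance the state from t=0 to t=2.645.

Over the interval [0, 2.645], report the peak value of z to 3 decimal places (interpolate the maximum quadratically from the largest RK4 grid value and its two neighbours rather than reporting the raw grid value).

t=0.000: state=(3.290, 4.430, 9.240)
step 1 (dt=0.005): k1=(11.400, 4.496, -10.078), k2=(11.227, 4.645, -9.847), k3=(11.235, 4.642, -9.849), k4=(11.070, 4.790, -9.620); state += dt/6·(k1+2k2+2k3+k4)
t=0.005: state=(3.346, 4.453, 9.191)
t=0.010: state=(3.401, 4.478, 9.144)
t=0.015: state=(3.454, 4.504, 9.099)
continuing one RK4 step at a time; state shown every 20 steps (Δt=0.1):
t=0.100: state=(4.243, 5.123, 8.671)
t=0.200: state=(5.144, 6.066, 8.966)
t=0.300: state=(6.024, 6.805, 10.070)
t=0.400: state=(6.573, 6.831, 11.557)
t=0.500: state=(6.482, 6.055, 12.593)
t=0.600: state=(5.832, 5.040, 12.637)
t=0.700: state=(5.060, 4.375, 11.894)
t=0.800: state=(4.543, 4.213, 10.885)
t=0.900: state=(4.407, 4.459, 10.017)
t=1.000: state=(4.623, 4.985, 9.532)
t=1.100: state=(5.091, 5.639, 9.569)
t=1.200: state=(5.654, 6.191, 10.143)
t=1.300: state=(6.083, 6.364, 11.042)
t=1.400: state=(6.165, 6.041, 11.826)
t=1.500: state=(5.867, 5.432, 12.094)
t=1.600: state=(5.384, 4.899, 11.796)
t=1.700: state=(4.971, 4.655, 11.180)
t=1.800: state=(4.780, 4.720, 10.548)
t=1.900: state=(4.844, 5.021, 10.124)
t=2.000: state=(5.109, 5.443, 10.038)
t=2.100: state=(5.469, 5.831, 10.317)
t=2.200: state=(5.780, 6.014, 10.848)
t=2.300: state=(5.901, 5.899, 11.384)
t=2.400: state=(5.782, 5.559, 11.666)
t=2.500: state=(5.501, 5.190, 11.590)
t=2.600: state=(5.210, 4.961, 11.247)
t=2.645: state=(5.112, 4.925, 11.055)
largest grid value and its neighbours: z(0.550)=12.74152, z(0.555)=12.74183, z(0.560)=12.73962
parabola through these three points peaks at t≈0.553 with z≈12.74201

max z = 12.742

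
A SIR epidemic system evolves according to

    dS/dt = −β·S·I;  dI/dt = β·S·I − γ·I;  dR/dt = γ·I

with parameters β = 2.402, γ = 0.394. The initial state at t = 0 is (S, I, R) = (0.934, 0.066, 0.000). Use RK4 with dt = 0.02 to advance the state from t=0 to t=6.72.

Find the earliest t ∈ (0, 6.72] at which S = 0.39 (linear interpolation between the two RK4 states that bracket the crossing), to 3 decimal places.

t = 1.500

t=0.000: state=(0.934, 0.066, 0.000)
step 1 (dt=0.02): k1=(-0.148, 0.122, 0.026), k2=(-0.151, 0.124, 0.026), k3=(-0.151, 0.124, 0.026), k4=(-0.153, 0.126, 0.027); state += dt/6·(k1+2k2+2k3+k4)
t=0.020: state=(0.931, 0.068, 0.001)
t=0.040: state=(0.928, 0.071, 0.001)
t=0.060: state=(0.925, 0.074, 0.002)
continuing one RK4 step at a time; state shown every 25 steps (Δt=0.5):
t=0.500: state=(0.822, 0.157, 0.021)
t=1.000: state=(0.624, 0.310, 0.066)
t=1.480: state=(0.399, 0.462, 0.140)
next step: t=1.500: state=(0.390, 0.467, 0.143) — S has crossed 0.39
linear interpolation between t=1.480 (0.39879) and t=1.500 (0.38999) → t≈1.500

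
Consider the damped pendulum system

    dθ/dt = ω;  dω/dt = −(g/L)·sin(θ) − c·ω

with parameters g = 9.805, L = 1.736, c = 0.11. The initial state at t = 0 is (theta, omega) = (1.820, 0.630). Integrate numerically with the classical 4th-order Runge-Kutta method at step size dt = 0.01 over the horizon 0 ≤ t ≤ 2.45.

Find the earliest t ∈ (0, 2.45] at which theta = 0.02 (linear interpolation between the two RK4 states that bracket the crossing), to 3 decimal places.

t = 0.964

t=0.000: state=(1.820, 0.630)
step 1 (dt=0.01): k1=(0.630, -5.543), k2=(0.602, -5.535), k3=(0.602, -5.536), k4=(0.575, -5.528); state += dt/6·(k1+2k2+2k3+k4)
t=0.010: state=(1.826, 0.575)
t=0.020: state=(1.831, 0.519)
t=0.030: state=(1.836, 0.464)
continuing one RK4 step at a time; state shown every 10 steps (Δt=0.1):
t=0.100: state=(1.856, 0.082)
t=0.200: state=(1.837, -0.459)
t=0.300: state=(1.764, -1.000)
t=0.400: state=(1.636, -1.545)
t=0.500: state=(1.455, -2.089)
t=0.600: state=(1.219, -2.612)
t=0.700: state=(0.934, -3.077)
t=0.800: state=(0.607, -3.434)
t=0.900: state=(0.253, -3.630)
t=0.960: state=(0.034, -3.655)
next step: t=0.970: state=(-0.003, -3.652) — theta has crossed 0.02
linear interpolation between t=0.960 (0.03374) and t=0.970 (-0.00279) → t≈0.964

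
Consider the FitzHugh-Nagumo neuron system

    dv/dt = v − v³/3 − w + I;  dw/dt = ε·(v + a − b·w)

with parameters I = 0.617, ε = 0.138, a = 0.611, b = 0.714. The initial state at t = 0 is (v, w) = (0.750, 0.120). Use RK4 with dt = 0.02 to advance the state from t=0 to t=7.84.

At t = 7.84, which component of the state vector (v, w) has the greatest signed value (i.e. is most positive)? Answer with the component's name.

t=0.000: state=(0.750, 0.120)
step 1 (dt=0.02): k1=(1.106, 0.176), k2=(1.109, 0.177), k3=(1.109, 0.177), k4=(1.112, 0.179); state += dt/6·(k1+2k2+2k3+k4)
t=0.020: state=(0.772, 0.124)
t=0.040: state=(0.794, 0.127)
t=0.060: state=(0.817, 0.131)
continuing one RK4 step at a time; state shown every 25 steps (Δt=0.5):
t=0.500: state=(1.294, 0.225)
t=1.000: state=(1.643, 0.356)
t=1.500: state=(1.756, 0.495)
t=2.000: state=(1.754, 0.631)
t=2.500: state=(1.712, 0.758)
t=3.000: state=(1.656, 0.877)
t=3.500: state=(1.595, 0.985)
t=4.000: state=(1.531, 1.084)
t=4.500: state=(1.463, 1.174)
t=5.000: state=(1.393, 1.255)
t=5.500: state=(1.318, 1.327)
t=6.000: state=(1.237, 1.390)
t=6.500: state=(1.150, 1.445)
t=7.000: state=(1.051, 1.491)
t=7.500: state=(0.938, 1.527)
t=7.840: state=(0.848, 1.546)
compare at T: v=0.848, w=1.546

largest component: w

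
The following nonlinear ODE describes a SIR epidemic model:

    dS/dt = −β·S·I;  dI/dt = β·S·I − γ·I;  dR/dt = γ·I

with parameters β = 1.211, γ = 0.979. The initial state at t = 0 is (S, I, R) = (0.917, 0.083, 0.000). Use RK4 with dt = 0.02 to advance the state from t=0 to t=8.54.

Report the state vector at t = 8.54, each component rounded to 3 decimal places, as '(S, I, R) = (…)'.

t=0.000: state=(0.917, 0.083, 0.000)
step 1 (dt=0.02): k1=(-0.092, 0.011, 0.081), k2=(-0.092, 0.011, 0.081), k3=(-0.092, 0.011, 0.081), k4=(-0.092, 0.011, 0.081); state += dt/6·(k1+2k2+2k3+k4)
t=0.020: state=(0.915, 0.083, 0.002)
t=0.040: state=(0.913, 0.083, 0.003)
t=0.060: state=(0.911, 0.084, 0.005)
continuing one RK4 step at a time; state shown every 25 steps (Δt=0.5):
t=0.500: state=(0.871, 0.087, 0.042)
t=1.000: state=(0.825, 0.090, 0.085)
t=1.500: state=(0.782, 0.089, 0.129)
t=2.000: state=(0.741, 0.087, 0.172)
t=2.500: state=(0.704, 0.082, 0.214)
t=3.000: state=(0.671, 0.076, 0.253)
t=3.500: state=(0.642, 0.070, 0.288)
t=4.000: state=(0.617, 0.063, 0.321)
t=4.500: state=(0.595, 0.055, 0.350)
t=5.000: state=(0.577, 0.048, 0.375)
t=5.500: state=(0.561, 0.042, 0.397)
t=6.000: state=(0.548, 0.036, 0.416)
t=6.500: state=(0.537, 0.031, 0.432)
t=7.000: state=(0.528, 0.026, 0.446)
t=7.500: state=(0.521, 0.022, 0.458)
t=8.000: state=(0.514, 0.018, 0.467)
t=8.500: state=(0.509, 0.015, 0.476)
t=8.540: state=(0.509, 0.015, 0.476)

(S, I, R) = (0.509, 0.015, 0.476)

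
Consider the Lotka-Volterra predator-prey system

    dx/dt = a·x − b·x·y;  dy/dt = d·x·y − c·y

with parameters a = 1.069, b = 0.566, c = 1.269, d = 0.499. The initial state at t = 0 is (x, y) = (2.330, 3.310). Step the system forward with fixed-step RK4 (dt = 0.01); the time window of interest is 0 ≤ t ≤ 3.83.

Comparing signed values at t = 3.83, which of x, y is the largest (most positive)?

largest component: x

t=0.000: state=(2.330, 3.310)
step 1 (dt=0.01): k1=(-1.874, -0.352), k2=(-1.865, -0.367), k3=(-1.864, -0.367), k4=(-1.855, -0.382); state += dt/6·(k1+2k2+2k3+k4)
t=0.010: state=(2.311, 3.306)
t=0.020: state=(2.293, 3.302)
t=0.030: state=(2.275, 3.298)
continuing one RK4 step at a time; state shown every 20 steps (Δt=0.2):
t=0.200: state=(1.996, 3.185)
t=0.400: state=(1.743, 2.976)
t=0.600: state=(1.563, 2.721)
t=0.800: state=(1.444, 2.452)
t=1.000: state=(1.376, 2.189)
t=1.200: state=(1.348, 1.945)
t=1.400: state=(1.357, 1.727)
t=1.600: state=(1.397, 1.537)
t=1.800: state=(1.468, 1.375)
t=2.000: state=(1.568, 1.241)
t=2.200: state=(1.698, 1.133)
t=2.400: state=(1.859, 1.050)
t=2.600: state=(2.052, 0.989)
t=2.800: state=(2.277, 0.952)
t=3.000: state=(2.534, 0.939)
t=3.200: state=(2.820, 0.952)
t=3.400: state=(3.129, 0.993)
t=3.600: state=(3.449, 1.070)
t=3.800: state=(3.760, 1.190)
t=3.830: state=(3.804, 1.212)
compare at T: x=3.804, y=1.212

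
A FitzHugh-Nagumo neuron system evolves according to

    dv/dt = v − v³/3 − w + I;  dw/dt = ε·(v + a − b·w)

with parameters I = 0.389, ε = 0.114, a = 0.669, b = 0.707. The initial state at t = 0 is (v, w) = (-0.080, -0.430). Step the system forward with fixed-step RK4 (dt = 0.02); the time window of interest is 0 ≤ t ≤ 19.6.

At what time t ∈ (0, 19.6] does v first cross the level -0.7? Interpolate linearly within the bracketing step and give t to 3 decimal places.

t=0.000: state=(-0.080, -0.430)
step 1 (dt=0.02): k1=(0.739, 0.102), k2=(0.746, 0.103), k3=(0.746, 0.103), k4=(0.752, 0.103); state += dt/6·(k1+2k2+2k3+k4)
t=0.020: state=(-0.065, -0.428)
t=0.040: state=(-0.050, -0.426)
t=0.060: state=(-0.034, -0.424)
continuing one RK4 step at a time; state shown every 50 steps (Δt=1):
t=1.000: state=(1.016, -0.278)
t=2.000: state=(1.820, -0.015)
t=3.000: state=(1.829, 0.261)
t=4.000: state=(1.728, 0.509)
t=5.000: state=(1.611, 0.726)
t=6.000: state=(1.486, 0.913)
t=7.000: state=(1.347, 1.070)
t=8.000: state=(1.184, 1.200)
t=9.000: state=(0.976, 1.299)
t=10.000: state=(0.666, 1.363)
t=11.000: state=(0.047, 1.374)
t=11.600: state=(-0.697, 1.334)
next step: t=11.620: state=(-0.728, 1.331) — v has crossed -0.7
linear interpolation between t=11.600 (-0.69712) and t=11.620 (-0.72783) → t≈11.602

t = 11.602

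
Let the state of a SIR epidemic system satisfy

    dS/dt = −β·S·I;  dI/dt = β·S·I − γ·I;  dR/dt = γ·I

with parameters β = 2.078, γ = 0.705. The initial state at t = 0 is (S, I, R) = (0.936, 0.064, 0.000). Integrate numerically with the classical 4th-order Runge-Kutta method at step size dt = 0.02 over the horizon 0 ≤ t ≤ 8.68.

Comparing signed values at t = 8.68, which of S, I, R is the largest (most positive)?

largest component: R

t=0.000: state=(0.936, 0.064, 0.000)
step 1 (dt=0.02): k1=(-0.124, 0.079, 0.045), k2=(-0.126, 0.080, 0.046), k3=(-0.126, 0.080, 0.046), k4=(-0.127, 0.081, 0.046); state += dt/6·(k1+2k2+2k3+k4)
t=0.020: state=(0.933, 0.066, 0.001)
t=0.040: state=(0.931, 0.067, 0.002)
t=0.060: state=(0.928, 0.069, 0.003)
continuing one RK4 step at a time; state shown every 25 steps (Δt=0.5):
t=0.500: state=(0.855, 0.114, 0.031)
t=1.000: state=(0.733, 0.184, 0.083)
t=1.500: state=(0.582, 0.257, 0.161)
t=2.000: state=(0.434, 0.305, 0.261)
t=2.500: state=(0.313, 0.315, 0.372)
t=3.000: state=(0.228, 0.293, 0.480)
t=3.500: state=(0.171, 0.253, 0.576)
t=4.000: state=(0.135, 0.208, 0.657)
t=4.500: state=(0.111, 0.166, 0.723)
t=5.000: state=(0.095, 0.130, 0.775)
t=5.500: state=(0.085, 0.100, 0.815)
t=6.000: state=(0.077, 0.077, 0.846)
t=6.500: state=(0.072, 0.058, 0.870)
t=7.000: state=(0.068, 0.044, 0.888)
t=7.500: state=(0.066, 0.033, 0.901)
t=8.000: state=(0.064, 0.025, 0.911)
t=8.500: state=(0.062, 0.019, 0.919)
t=8.680: state=(0.062, 0.017, 0.921)
compare at T: S=0.062, I=0.017, R=0.921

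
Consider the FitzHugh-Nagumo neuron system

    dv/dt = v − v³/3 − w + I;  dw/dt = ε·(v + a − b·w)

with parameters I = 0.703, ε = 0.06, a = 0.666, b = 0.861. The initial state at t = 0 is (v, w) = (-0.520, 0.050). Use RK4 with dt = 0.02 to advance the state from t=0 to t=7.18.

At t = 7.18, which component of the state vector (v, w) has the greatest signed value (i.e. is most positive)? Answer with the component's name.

largest component: v

t=0.000: state=(-0.520, 0.050)
step 1 (dt=0.02): k1=(0.180, 0.006), k2=(0.181, 0.006), k3=(0.181, 0.006), k4=(0.182, 0.006); state += dt/6·(k1+2k2+2k3+k4)
t=0.020: state=(-0.516, 0.050)
t=0.040: state=(-0.513, 0.050)
t=0.060: state=(-0.509, 0.050)
continuing one RK4 step at a time; state shown every 25 steps (Δt=0.5):
t=0.500: state=(-0.412, 0.055)
t=1.000: state=(-0.251, 0.063)
t=1.500: state=(-0.001, 0.077)
t=2.000: state=(0.395, 0.100)
t=2.500: state=(0.963, 0.137)
t=3.000: state=(1.515, 0.191)
t=3.500: state=(1.799, 0.255)
t=4.000: state=(1.877, 0.323)
t=4.500: state=(1.880, 0.390)
t=5.000: state=(1.863, 0.456)
t=5.500: state=(1.839, 0.519)
t=6.000: state=(1.814, 0.579)
t=6.500: state=(1.788, 0.637)
t=7.000: state=(1.762, 0.693)
t=7.180: state=(1.753, 0.713)
compare at T: v=1.753, w=0.713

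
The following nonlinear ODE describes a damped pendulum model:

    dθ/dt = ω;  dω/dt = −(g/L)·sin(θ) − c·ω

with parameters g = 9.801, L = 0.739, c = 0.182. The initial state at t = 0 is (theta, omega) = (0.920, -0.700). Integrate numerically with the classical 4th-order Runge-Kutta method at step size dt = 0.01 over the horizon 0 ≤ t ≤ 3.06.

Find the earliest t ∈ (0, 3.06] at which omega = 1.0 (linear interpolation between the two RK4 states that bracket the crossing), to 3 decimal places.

t=0.000: state=(0.920, -0.700)
step 1 (dt=0.01): k1=(-0.700, -10.424), k2=(-0.752, -10.387), k3=(-0.752, -10.385), k4=(-0.804, -10.345); state += dt/6·(k1+2k2+2k3+k4)
t=0.010: state=(0.912, -0.804)
t=0.020: state=(0.904, -0.907)
t=0.030: state=(0.894, -1.009)
continuing one RK4 step at a time; state shown every 10 steps (Δt=0.1):
t=0.100: state=(0.800, -1.689)
t=0.200: state=(0.588, -2.504)
t=0.300: state=(0.308, -3.031)
t=0.400: state=(-0.005, -3.175)
t=0.500: state=(-0.313, -2.907)
t=0.600: state=(-0.575, -2.285)
t=0.700: state=(-0.762, -1.423)
t=0.800: state=(-0.855, -0.439)
t=0.900: state=(-0.849, 0.565)
t=0.940: state=(-0.819, 0.953)
next step: t=0.950: state=(-0.809, 1.048) — omega has crossed 1.0
linear interpolation between t=0.940 (0.95308) and t=0.950 (1.04765) → t≈0.945

t = 0.945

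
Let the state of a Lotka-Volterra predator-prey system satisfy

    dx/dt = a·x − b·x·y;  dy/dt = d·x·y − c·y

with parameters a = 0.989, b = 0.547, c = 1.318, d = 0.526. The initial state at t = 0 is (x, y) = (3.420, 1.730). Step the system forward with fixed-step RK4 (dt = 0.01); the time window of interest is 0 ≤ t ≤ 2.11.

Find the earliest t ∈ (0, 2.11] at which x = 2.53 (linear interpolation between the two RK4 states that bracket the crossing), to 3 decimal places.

t = 1.256

t=0.000: state=(3.420, 1.730)
step 1 (dt=0.01): k1=(0.146, 0.832), k2=(0.138, 0.835), k3=(0.138, 0.835), k4=(0.130, 0.837); state += dt/6·(k1+2k2+2k3+k4)
t=0.010: state=(3.421, 1.738)
t=0.020: state=(3.423, 1.747)
t=0.030: state=(3.424, 1.755)
continuing one RK4 step at a time; state shown every 10 steps (Δt=0.1):
t=0.100: state=(3.427, 1.816)
t=0.200: state=(3.417, 1.905)
t=0.300: state=(3.390, 1.998)
t=0.400: state=(3.347, 2.091)
t=0.500: state=(3.287, 2.182)
t=0.600: state=(3.213, 2.269)
t=0.700: state=(3.126, 2.350)
t=0.800: state=(3.028, 2.422)
t=0.900: state=(2.923, 2.482)
t=1.000: state=(2.814, 2.530)
t=1.100: state=(2.702, 2.564)
t=1.200: state=(2.591, 2.583)
t=1.250: state=(2.537, 2.587)
next step: t=1.260: state=(2.526, 2.587) — x has crossed 2.53
linear interpolation between t=1.250 (2.53651) and t=1.260 (2.52572) → t≈1.256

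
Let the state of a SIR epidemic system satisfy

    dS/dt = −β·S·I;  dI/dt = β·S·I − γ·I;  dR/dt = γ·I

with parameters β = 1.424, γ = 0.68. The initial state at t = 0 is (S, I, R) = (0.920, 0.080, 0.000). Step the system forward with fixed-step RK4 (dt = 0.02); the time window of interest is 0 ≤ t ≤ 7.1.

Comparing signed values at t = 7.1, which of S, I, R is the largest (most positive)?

largest component: R

t=0.000: state=(0.920, 0.080, 0.000)
step 1 (dt=0.02): k1=(-0.105, 0.050, 0.054), k2=(-0.105, 0.051, 0.055), k3=(-0.105, 0.051, 0.055), k4=(-0.106, 0.051, 0.055); state += dt/6·(k1+2k2+2k3+k4)
t=0.020: state=(0.918, 0.081, 0.001)
t=0.040: state=(0.916, 0.082, 0.002)
t=0.060: state=(0.914, 0.083, 0.003)
continuing one RK4 step at a time; state shown every 25 steps (Δt=0.5):
t=0.500: state=(0.861, 0.107, 0.032)
t=1.000: state=(0.789, 0.138, 0.073)
t=1.500: state=(0.708, 0.167, 0.125)
t=2.000: state=(0.623, 0.191, 0.186)
t=2.500: state=(0.540, 0.206, 0.254)
t=3.000: state=(0.466, 0.209, 0.325)
t=3.500: state=(0.402, 0.203, 0.395)
t=4.000: state=(0.350, 0.188, 0.462)
t=4.500: state=(0.308, 0.169, 0.523)
t=5.000: state=(0.275, 0.148, 0.577)
t=5.500: state=(0.249, 0.127, 0.624)
t=6.000: state=(0.229, 0.107, 0.663)
t=6.500: state=(0.214, 0.089, 0.697)
t=7.000: state=(0.202, 0.074, 0.724)
t=7.100: state=(0.200, 0.071, 0.729)
compare at T: S=0.200, I=0.071, R=0.729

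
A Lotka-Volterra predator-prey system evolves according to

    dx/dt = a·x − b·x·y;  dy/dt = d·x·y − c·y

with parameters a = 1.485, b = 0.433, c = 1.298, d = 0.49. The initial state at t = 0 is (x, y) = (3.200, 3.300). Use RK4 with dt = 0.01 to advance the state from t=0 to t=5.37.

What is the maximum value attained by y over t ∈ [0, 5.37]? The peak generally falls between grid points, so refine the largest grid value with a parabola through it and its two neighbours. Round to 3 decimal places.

max y = 4.109

t=0.000: state=(3.200, 3.300)
step 1 (dt=0.01): k1=(0.180, 0.891), k2=(0.173, 0.894), k3=(0.173, 0.894), k4=(0.167, 0.896); state += dt/6·(k1+2k2+2k3+k4)
t=0.010: state=(3.202, 3.309)
t=0.020: state=(3.203, 3.318)
t=0.030: state=(3.205, 3.327)
continuing one RK4 step at a time; state shown every 20 steps (Δt=0.2):
t=0.200: state=(3.210, 3.486)
t=0.400: state=(3.168, 3.678)
t=0.600: state=(3.077, 3.854)
t=0.800: state=(2.947, 3.994)
t=1.000: state=(2.794, 4.082)
t=1.200: state=(2.637, 4.109)
t=1.400: state=(2.489, 4.074)
t=1.600: state=(2.362, 3.985)
t=1.800: state=(2.263, 3.854)
t=2.000: state=(2.196, 3.698)
t=2.200: state=(2.161, 3.531)
t=2.400: state=(2.158, 3.364)
t=2.600: state=(2.185, 3.210)
t=2.800: state=(2.240, 3.075)
t=3.000: state=(2.322, 2.965)
t=3.200: state=(2.426, 2.886)
t=3.400: state=(2.548, 2.840)
t=3.600: state=(2.684, 2.831)
t=3.800: state=(2.824, 2.860)
t=4.000: state=(2.959, 2.929)
t=4.200: state=(3.076, 3.037)
t=4.400: state=(3.163, 3.181)
t=4.600: state=(3.209, 3.355)
t=4.800: state=(3.203, 3.544)
t=5.000: state=(3.145, 3.733)
t=5.200: state=(3.041, 3.901)
t=5.370: state=(2.925, 4.011)
largest grid value and its neighbours: y(1.170)=4.10897, y(1.180)=4.10911, y(1.190)=4.10909
parabola through these three points peaks at t≈1.184 with y≈4.10912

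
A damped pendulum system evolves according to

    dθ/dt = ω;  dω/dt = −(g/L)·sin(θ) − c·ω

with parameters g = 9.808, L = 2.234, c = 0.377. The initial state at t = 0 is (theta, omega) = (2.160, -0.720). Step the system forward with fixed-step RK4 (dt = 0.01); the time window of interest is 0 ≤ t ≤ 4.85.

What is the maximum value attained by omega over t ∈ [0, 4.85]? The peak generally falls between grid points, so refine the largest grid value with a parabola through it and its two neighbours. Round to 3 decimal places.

max omega = 2.378

t=0.000: state=(2.160, -0.720)
step 1 (dt=0.01): k1=(-0.720, -3.379), k2=(-0.737, -3.381), k3=(-0.737, -3.381), k4=(-0.754, -3.384); state += dt/6·(k1+2k2+2k3+k4)
t=0.010: state=(2.153, -0.754)
t=0.020: state=(2.145, -0.788)
t=0.030: state=(2.137, -0.822)
continuing one RK4 step at a time; state shown every 20 steps (Δt=0.2):
t=0.200: state=(1.947, -1.411)
t=0.400: state=(1.593, -2.132)
t=0.600: state=(1.098, -2.794)
t=0.800: state=(0.493, -3.188)
t=1.000: state=(-0.144, -3.097)
t=1.200: state=(-0.712, -2.515)
t=1.400: state=(-1.132, -1.655)
t=1.600: state=(-1.370, -0.730)
t=1.800: state=(-1.426, 0.159)
t=2.000: state=(-1.311, 0.977)
t=2.200: state=(-1.042, 1.688)
t=2.400: state=(-0.649, 2.198)
t=2.600: state=(-0.185, 2.378)
t=2.800: state=(0.275, 2.162)
t=3.000: state=(0.658, 1.618)
t=3.200: state=(0.911, 0.897)
t=3.400: state=(1.014, 0.132)
t=3.600: state=(0.966, -0.590)
t=3.800: state=(0.785, -1.201)
t=4.000: state=(0.499, -1.622)
t=4.200: state=(0.154, -1.774)
t=4.400: state=(-0.191, -1.626)
t=4.600: state=(-0.479, -1.224)
t=4.800: state=(-0.670, -0.669)
t=4.850: state=(-0.700, -0.519)
largest grid value and its neighbours: omega(2.580)=2.37760, omega(2.590)=2.37825, omega(2.600)=2.37788
parabola through these three points peaks at t≈2.591 with omega≈2.37826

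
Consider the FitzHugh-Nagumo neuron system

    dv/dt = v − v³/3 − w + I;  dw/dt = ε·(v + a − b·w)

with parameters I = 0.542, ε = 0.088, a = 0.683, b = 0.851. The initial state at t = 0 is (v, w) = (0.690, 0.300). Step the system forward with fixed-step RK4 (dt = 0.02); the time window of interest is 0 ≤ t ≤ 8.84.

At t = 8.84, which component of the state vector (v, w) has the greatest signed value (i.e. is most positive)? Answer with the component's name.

largest component: w

t=0.000: state=(0.690, 0.300)
step 1 (dt=0.02): k1=(0.822, 0.098), k2=(0.826, 0.099), k3=(0.826, 0.099), k4=(0.829, 0.100); state += dt/6·(k1+2k2+2k3+k4)
t=0.020: state=(0.707, 0.302)
t=0.040: state=(0.723, 0.304)
t=0.060: state=(0.740, 0.306)
continuing one RK4 step at a time; state shown every 25 steps (Δt=0.5):
t=0.500: state=(1.119, 0.358)
t=1.000: state=(1.468, 0.430)
t=1.500: state=(1.643, 0.512)
t=2.000: state=(1.692, 0.595)
t=2.500: state=(1.685, 0.676)
t=3.000: state=(1.656, 0.752)
t=3.500: state=(1.619, 0.825)
t=4.000: state=(1.578, 0.893)
t=4.500: state=(1.536, 0.957)
t=5.000: state=(1.492, 1.017)
t=5.500: state=(1.446, 1.072)
t=6.000: state=(1.399, 1.124)
t=6.500: state=(1.350, 1.171)
t=7.000: state=(1.299, 1.215)
t=7.500: state=(1.245, 1.255)
t=8.000: state=(1.188, 1.291)
t=8.500: state=(1.125, 1.323)
t=8.840: state=(1.079, 1.342)
compare at T: v=1.079, w=1.342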